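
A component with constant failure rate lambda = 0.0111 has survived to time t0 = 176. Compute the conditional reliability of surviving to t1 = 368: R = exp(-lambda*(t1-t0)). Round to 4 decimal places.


lambda = 0.0111
t0 = 176, t1 = 368
t1 - t0 = 192
lambda * (t1-t0) = 0.0111 * 192 = 2.1312
R = exp(-2.1312)
R = 0.1187

0.1187


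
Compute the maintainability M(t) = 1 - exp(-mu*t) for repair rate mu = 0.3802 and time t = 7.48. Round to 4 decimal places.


mu = 0.3802, t = 7.48
mu * t = 0.3802 * 7.48 = 2.8439
exp(-2.8439) = 0.0582
M(t) = 1 - 0.0582
M(t) = 0.9418

0.9418


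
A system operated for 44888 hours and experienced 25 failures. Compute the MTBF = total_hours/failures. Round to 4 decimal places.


total_hours = 44888
failures = 25
MTBF = 44888 / 25
MTBF = 1795.52

1795.52


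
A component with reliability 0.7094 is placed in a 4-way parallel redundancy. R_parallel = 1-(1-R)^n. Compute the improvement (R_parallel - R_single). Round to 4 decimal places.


R_single = 0.7094, n = 4
1 - R_single = 0.2906
(1 - R_single)^n = 0.2906^4 = 0.0071
R_parallel = 1 - 0.0071 = 0.9929
Improvement = 0.9929 - 0.7094
Improvement = 0.2835

0.2835


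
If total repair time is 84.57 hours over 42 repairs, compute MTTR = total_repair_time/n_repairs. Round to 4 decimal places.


total_repair_time = 84.57
n_repairs = 42
MTTR = 84.57 / 42
MTTR = 2.0136

2.0136


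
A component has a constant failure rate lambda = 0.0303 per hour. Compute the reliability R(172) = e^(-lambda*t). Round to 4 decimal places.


lambda = 0.0303
t = 172
lambda * t = 5.2116
R(t) = e^(-5.2116)
R(t) = 0.0055

0.0055


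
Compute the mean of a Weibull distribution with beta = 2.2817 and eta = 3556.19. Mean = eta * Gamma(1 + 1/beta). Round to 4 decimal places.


beta = 2.2817, eta = 3556.19
1/beta = 0.4383
1 + 1/beta = 1.4383
Gamma(1.4383) = 0.8858
Mean = 3556.19 * 0.8858
Mean = 3150.211

3150.211


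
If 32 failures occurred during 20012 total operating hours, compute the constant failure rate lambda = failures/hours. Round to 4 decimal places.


failures = 32
total_hours = 20012
lambda = 32 / 20012
lambda = 0.0016

0.0016


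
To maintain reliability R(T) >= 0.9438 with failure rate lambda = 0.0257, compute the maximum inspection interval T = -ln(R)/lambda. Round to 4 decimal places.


R_target = 0.9438
lambda = 0.0257
-ln(0.9438) = 0.0578
T = 0.0578 / 0.0257
T = 2.2506

2.2506


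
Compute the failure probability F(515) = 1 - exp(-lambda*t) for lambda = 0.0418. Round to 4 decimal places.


lambda = 0.0418, t = 515
lambda * t = 21.527
exp(-21.527) = 0.0
F(t) = 1 - 0.0
F(t) = 1.0

1.0


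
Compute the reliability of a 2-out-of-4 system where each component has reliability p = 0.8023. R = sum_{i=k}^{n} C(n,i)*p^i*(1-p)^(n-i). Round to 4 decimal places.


k = 2, n = 4, p = 0.8023
i=2: C(4,2)=6 * 0.8023^2 * 0.1977^2 = 0.151
i=3: C(4,3)=4 * 0.8023^3 * 0.1977^1 = 0.4084
i=4: C(4,4)=1 * 0.8023^4 * 0.1977^0 = 0.4143
R = sum of terms = 0.9737

0.9737


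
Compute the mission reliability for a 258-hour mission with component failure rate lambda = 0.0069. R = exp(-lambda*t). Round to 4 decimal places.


lambda = 0.0069
mission_time = 258
lambda * t = 0.0069 * 258 = 1.7802
R = exp(-1.7802)
R = 0.1686

0.1686


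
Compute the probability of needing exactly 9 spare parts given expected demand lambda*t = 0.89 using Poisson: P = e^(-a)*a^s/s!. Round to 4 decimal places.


a = 0.89, s = 9
e^(-a) = e^(-0.89) = 0.4107
a^s = 0.89^9 = 0.3504
s! = 362880
P = 0.4107 * 0.3504 / 362880
P = 0.0

0.0


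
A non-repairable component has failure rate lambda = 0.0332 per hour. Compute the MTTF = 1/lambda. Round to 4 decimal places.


lambda = 0.0332
MTTF = 1 / 0.0332
MTTF = 30.1205

30.1205


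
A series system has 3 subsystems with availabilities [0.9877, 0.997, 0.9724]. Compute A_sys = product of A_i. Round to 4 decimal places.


Subsystems: [0.9877, 0.997, 0.9724]
After subsystem 1 (A=0.9877): product = 0.9877
After subsystem 2 (A=0.997): product = 0.9847
After subsystem 3 (A=0.9724): product = 0.9576
A_sys = 0.9576

0.9576


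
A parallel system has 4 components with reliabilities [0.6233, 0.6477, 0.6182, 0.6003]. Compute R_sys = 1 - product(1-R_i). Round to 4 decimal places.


Components: [0.6233, 0.6477, 0.6182, 0.6003]
(1 - 0.6233) = 0.3767, running product = 0.3767
(1 - 0.6477) = 0.3523, running product = 0.1327
(1 - 0.6182) = 0.3818, running product = 0.0507
(1 - 0.6003) = 0.3997, running product = 0.0203
Product of (1-R_i) = 0.0203
R_sys = 1 - 0.0203 = 0.9797

0.9797


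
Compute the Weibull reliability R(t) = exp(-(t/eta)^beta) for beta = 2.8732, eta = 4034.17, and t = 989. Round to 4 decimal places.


beta = 2.8732, eta = 4034.17, t = 989
t/eta = 989 / 4034.17 = 0.2452
(t/eta)^beta = 0.2452^2.8732 = 0.0176
R(t) = exp(-0.0176)
R(t) = 0.9825

0.9825


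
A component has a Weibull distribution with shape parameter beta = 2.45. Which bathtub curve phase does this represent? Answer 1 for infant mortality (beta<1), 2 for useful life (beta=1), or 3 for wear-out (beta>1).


beta = 2.45
Compare beta to 1:
beta < 1 => infant mortality (phase 1)
beta = 1 => useful life (phase 2)
beta > 1 => wear-out (phase 3)
Since beta = 2.45, this is wear-out (increasing failure rate)
Phase = 3

3


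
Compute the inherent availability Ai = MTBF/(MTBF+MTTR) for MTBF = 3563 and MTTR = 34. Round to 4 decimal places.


MTBF = 3563
MTTR = 34
MTBF + MTTR = 3597
Ai = 3563 / 3597
Ai = 0.9905

0.9905


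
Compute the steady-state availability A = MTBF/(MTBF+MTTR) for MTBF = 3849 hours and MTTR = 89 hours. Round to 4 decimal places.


MTBF = 3849
MTTR = 89
MTBF + MTTR = 3938
A = 3849 / 3938
A = 0.9774

0.9774


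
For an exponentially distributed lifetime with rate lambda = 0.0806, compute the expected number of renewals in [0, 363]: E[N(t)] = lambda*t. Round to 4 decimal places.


lambda = 0.0806
t = 363
E[N(t)] = lambda * t
E[N(t)] = 0.0806 * 363
E[N(t)] = 29.2578

29.2578


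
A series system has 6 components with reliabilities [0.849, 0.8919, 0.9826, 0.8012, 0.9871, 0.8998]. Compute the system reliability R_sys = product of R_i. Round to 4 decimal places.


Components: [0.849, 0.8919, 0.9826, 0.8012, 0.9871, 0.8998]
After component 1 (R=0.849): product = 0.849
After component 2 (R=0.8919): product = 0.7572
After component 3 (R=0.9826): product = 0.744
After component 4 (R=0.8012): product = 0.5961
After component 5 (R=0.9871): product = 0.5884
After component 6 (R=0.8998): product = 0.5295
R_sys = 0.5295

0.5295


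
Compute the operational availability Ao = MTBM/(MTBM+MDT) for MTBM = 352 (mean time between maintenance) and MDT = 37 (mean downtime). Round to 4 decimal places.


MTBM = 352
MDT = 37
MTBM + MDT = 389
Ao = 352 / 389
Ao = 0.9049

0.9049


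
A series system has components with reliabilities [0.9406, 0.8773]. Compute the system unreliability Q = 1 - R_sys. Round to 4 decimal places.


Components: [0.9406, 0.8773]
After component 1: product = 0.9406
After component 2: product = 0.8252
R_sys = 0.8252
Q = 1 - 0.8252 = 0.1748

0.1748


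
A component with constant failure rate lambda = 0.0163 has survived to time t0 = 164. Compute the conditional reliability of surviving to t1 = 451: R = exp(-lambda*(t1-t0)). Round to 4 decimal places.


lambda = 0.0163
t0 = 164, t1 = 451
t1 - t0 = 287
lambda * (t1-t0) = 0.0163 * 287 = 4.6781
R = exp(-4.6781)
R = 0.0093

0.0093


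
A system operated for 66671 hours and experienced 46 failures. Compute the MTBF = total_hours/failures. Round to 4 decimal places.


total_hours = 66671
failures = 46
MTBF = 66671 / 46
MTBF = 1449.3696

1449.3696


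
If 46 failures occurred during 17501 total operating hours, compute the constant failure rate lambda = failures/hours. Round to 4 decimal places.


failures = 46
total_hours = 17501
lambda = 46 / 17501
lambda = 0.0026

0.0026


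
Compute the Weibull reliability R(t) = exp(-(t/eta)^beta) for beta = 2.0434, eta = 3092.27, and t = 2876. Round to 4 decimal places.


beta = 2.0434, eta = 3092.27, t = 2876
t/eta = 2876 / 3092.27 = 0.9301
(t/eta)^beta = 0.9301^2.0434 = 0.8623
R(t) = exp(-0.8623)
R(t) = 0.4222

0.4222


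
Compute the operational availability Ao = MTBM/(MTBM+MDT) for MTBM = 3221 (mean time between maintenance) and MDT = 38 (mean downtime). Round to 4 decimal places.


MTBM = 3221
MDT = 38
MTBM + MDT = 3259
Ao = 3221 / 3259
Ao = 0.9883

0.9883


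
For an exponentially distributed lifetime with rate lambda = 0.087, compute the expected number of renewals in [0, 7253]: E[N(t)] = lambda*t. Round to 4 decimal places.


lambda = 0.087
t = 7253
E[N(t)] = lambda * t
E[N(t)] = 0.087 * 7253
E[N(t)] = 631.011

631.011


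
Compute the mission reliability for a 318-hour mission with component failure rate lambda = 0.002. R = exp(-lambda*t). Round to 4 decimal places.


lambda = 0.002
mission_time = 318
lambda * t = 0.002 * 318 = 0.636
R = exp(-0.636)
R = 0.5294

0.5294


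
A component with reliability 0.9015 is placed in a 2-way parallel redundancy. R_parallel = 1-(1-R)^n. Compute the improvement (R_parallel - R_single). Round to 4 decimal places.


R_single = 0.9015, n = 2
1 - R_single = 0.0985
(1 - R_single)^n = 0.0985^2 = 0.0097
R_parallel = 1 - 0.0097 = 0.9903
Improvement = 0.9903 - 0.9015
Improvement = 0.0888

0.0888


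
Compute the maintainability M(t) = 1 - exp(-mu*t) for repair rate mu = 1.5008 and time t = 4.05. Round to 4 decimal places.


mu = 1.5008, t = 4.05
mu * t = 1.5008 * 4.05 = 6.0782
exp(-6.0782) = 0.0023
M(t) = 1 - 0.0023
M(t) = 0.9977

0.9977


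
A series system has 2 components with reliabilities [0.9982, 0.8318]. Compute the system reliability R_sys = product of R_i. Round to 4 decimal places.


Components: [0.9982, 0.8318]
After component 1 (R=0.9982): product = 0.9982
After component 2 (R=0.8318): product = 0.8303
R_sys = 0.8303

0.8303


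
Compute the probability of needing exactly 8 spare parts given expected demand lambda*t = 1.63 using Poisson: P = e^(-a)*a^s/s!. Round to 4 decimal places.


a = 1.63, s = 8
e^(-a) = e^(-1.63) = 0.1959
a^s = 1.63^8 = 49.8311
s! = 40320
P = 0.1959 * 49.8311 / 40320
P = 0.0002

0.0002


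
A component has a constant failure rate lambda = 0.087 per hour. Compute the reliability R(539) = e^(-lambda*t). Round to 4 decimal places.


lambda = 0.087
t = 539
lambda * t = 46.893
R(t) = e^(-46.893)
R(t) = 0.0

0.0


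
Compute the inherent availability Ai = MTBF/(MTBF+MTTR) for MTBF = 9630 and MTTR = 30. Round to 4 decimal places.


MTBF = 9630
MTTR = 30
MTBF + MTTR = 9660
Ai = 9630 / 9660
Ai = 0.9969

0.9969


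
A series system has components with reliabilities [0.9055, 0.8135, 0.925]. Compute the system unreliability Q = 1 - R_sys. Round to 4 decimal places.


Components: [0.9055, 0.8135, 0.925]
After component 1: product = 0.9055
After component 2: product = 0.7366
After component 3: product = 0.6814
R_sys = 0.6814
Q = 1 - 0.6814 = 0.3186

0.3186


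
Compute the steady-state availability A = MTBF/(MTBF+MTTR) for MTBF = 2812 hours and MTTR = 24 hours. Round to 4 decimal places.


MTBF = 2812
MTTR = 24
MTBF + MTTR = 2836
A = 2812 / 2836
A = 0.9915

0.9915


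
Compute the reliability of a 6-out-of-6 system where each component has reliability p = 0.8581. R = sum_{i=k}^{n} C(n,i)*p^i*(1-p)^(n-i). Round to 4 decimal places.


k = 6, n = 6, p = 0.8581
i=6: C(6,6)=1 * 0.8581^6 * 0.1419^0 = 0.3992
R = sum of terms = 0.3992

0.3992


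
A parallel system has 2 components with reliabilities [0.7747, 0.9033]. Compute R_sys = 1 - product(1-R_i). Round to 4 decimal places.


Components: [0.7747, 0.9033]
(1 - 0.7747) = 0.2253, running product = 0.2253
(1 - 0.9033) = 0.0967, running product = 0.0218
Product of (1-R_i) = 0.0218
R_sys = 1 - 0.0218 = 0.9782

0.9782


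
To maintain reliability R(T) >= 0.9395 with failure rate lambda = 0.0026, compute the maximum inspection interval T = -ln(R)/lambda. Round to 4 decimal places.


R_target = 0.9395
lambda = 0.0026
-ln(0.9395) = 0.0624
T = 0.0624 / 0.0026
T = 24.0029

24.0029


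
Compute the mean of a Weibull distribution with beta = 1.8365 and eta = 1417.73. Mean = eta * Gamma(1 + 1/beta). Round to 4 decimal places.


beta = 1.8365, eta = 1417.73
1/beta = 0.5445
1 + 1/beta = 1.5445
Gamma(1.5445) = 0.8885
Mean = 1417.73 * 0.8885
Mean = 1259.624

1259.624


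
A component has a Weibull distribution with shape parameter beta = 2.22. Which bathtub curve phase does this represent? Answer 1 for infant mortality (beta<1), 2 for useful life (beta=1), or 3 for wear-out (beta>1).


beta = 2.22
Compare beta to 1:
beta < 1 => infant mortality (phase 1)
beta = 1 => useful life (phase 2)
beta > 1 => wear-out (phase 3)
Since beta = 2.22, this is wear-out (increasing failure rate)
Phase = 3

3


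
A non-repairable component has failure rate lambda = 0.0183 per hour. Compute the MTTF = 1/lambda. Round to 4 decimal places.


lambda = 0.0183
MTTF = 1 / 0.0183
MTTF = 54.6448

54.6448


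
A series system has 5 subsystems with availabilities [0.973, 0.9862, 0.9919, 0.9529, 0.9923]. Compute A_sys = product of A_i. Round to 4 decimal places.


Subsystems: [0.973, 0.9862, 0.9919, 0.9529, 0.9923]
After subsystem 1 (A=0.973): product = 0.973
After subsystem 2 (A=0.9862): product = 0.9596
After subsystem 3 (A=0.9919): product = 0.9518
After subsystem 4 (A=0.9529): product = 0.907
After subsystem 5 (A=0.9923): product = 0.9
A_sys = 0.9

0.9


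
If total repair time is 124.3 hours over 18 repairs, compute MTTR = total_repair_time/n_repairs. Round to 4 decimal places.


total_repair_time = 124.3
n_repairs = 18
MTTR = 124.3 / 18
MTTR = 6.9056

6.9056


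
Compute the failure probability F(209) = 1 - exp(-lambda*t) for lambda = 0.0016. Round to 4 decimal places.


lambda = 0.0016, t = 209
lambda * t = 0.3344
exp(-0.3344) = 0.7158
F(t) = 1 - 0.7158
F(t) = 0.2842

0.2842


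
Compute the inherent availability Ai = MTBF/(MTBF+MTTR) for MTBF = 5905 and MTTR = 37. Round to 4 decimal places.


MTBF = 5905
MTTR = 37
MTBF + MTTR = 5942
Ai = 5905 / 5942
Ai = 0.9938

0.9938


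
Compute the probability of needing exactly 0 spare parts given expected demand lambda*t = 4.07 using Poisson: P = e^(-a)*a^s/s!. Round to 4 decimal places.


a = 4.07, s = 0
e^(-a) = e^(-4.07) = 0.0171
a^s = 4.07^0 = 1.0
s! = 1
P = 0.0171 * 1.0 / 1
P = 0.0171

0.0171


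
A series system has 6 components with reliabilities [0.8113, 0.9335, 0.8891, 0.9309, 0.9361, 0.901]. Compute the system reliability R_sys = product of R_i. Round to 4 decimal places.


Components: [0.8113, 0.9335, 0.8891, 0.9309, 0.9361, 0.901]
After component 1 (R=0.8113): product = 0.8113
After component 2 (R=0.9335): product = 0.7573
After component 3 (R=0.8891): product = 0.6734
After component 4 (R=0.9309): product = 0.6268
After component 5 (R=0.9361): product = 0.5868
After component 6 (R=0.901): product = 0.5287
R_sys = 0.5287

0.5287


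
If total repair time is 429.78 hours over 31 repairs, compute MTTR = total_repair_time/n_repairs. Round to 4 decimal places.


total_repair_time = 429.78
n_repairs = 31
MTTR = 429.78 / 31
MTTR = 13.8639

13.8639


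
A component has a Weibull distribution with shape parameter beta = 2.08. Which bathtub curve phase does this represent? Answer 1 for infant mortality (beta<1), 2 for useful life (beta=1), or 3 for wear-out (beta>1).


beta = 2.08
Compare beta to 1:
beta < 1 => infant mortality (phase 1)
beta = 1 => useful life (phase 2)
beta > 1 => wear-out (phase 3)
Since beta = 2.08, this is wear-out (increasing failure rate)
Phase = 3

3


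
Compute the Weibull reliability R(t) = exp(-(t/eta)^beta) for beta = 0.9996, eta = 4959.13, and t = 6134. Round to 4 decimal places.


beta = 0.9996, eta = 4959.13, t = 6134
t/eta = 6134 / 4959.13 = 1.2369
(t/eta)^beta = 1.2369^0.9996 = 1.2368
R(t) = exp(-1.2368)
R(t) = 0.2903

0.2903


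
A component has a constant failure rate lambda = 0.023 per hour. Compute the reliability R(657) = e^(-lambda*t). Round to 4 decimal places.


lambda = 0.023
t = 657
lambda * t = 15.111
R(t) = e^(-15.111)
R(t) = 0.0

0.0


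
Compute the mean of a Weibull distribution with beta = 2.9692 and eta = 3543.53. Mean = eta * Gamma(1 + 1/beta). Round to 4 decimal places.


beta = 2.9692, eta = 3543.53
1/beta = 0.3368
1 + 1/beta = 1.3368
Gamma(1.3368) = 0.8926
Mean = 3543.53 * 0.8926
Mean = 3162.8761

3162.8761


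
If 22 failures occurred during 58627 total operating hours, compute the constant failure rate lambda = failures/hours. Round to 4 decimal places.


failures = 22
total_hours = 58627
lambda = 22 / 58627
lambda = 0.0004

0.0004


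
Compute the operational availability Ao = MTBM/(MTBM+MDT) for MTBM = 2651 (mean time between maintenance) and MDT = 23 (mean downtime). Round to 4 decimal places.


MTBM = 2651
MDT = 23
MTBM + MDT = 2674
Ao = 2651 / 2674
Ao = 0.9914

0.9914


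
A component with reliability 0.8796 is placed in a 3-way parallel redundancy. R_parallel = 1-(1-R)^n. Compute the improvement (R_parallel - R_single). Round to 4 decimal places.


R_single = 0.8796, n = 3
1 - R_single = 0.1204
(1 - R_single)^n = 0.1204^3 = 0.0017
R_parallel = 1 - 0.0017 = 0.9983
Improvement = 0.9983 - 0.8796
Improvement = 0.1187

0.1187


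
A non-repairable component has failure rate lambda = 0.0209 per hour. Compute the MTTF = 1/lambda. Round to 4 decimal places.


lambda = 0.0209
MTTF = 1 / 0.0209
MTTF = 47.8469

47.8469


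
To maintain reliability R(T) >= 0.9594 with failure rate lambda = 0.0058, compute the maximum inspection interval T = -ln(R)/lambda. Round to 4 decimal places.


R_target = 0.9594
lambda = 0.0058
-ln(0.9594) = 0.0414
T = 0.0414 / 0.0058
T = 7.1461

7.1461


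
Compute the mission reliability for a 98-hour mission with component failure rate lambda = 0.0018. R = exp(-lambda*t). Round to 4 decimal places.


lambda = 0.0018
mission_time = 98
lambda * t = 0.0018 * 98 = 0.1764
R = exp(-0.1764)
R = 0.8383

0.8383


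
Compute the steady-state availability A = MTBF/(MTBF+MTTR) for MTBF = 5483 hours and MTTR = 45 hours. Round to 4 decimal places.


MTBF = 5483
MTTR = 45
MTBF + MTTR = 5528
A = 5483 / 5528
A = 0.9919

0.9919


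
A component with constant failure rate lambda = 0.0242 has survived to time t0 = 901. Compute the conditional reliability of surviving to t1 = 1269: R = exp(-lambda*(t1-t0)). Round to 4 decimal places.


lambda = 0.0242
t0 = 901, t1 = 1269
t1 - t0 = 368
lambda * (t1-t0) = 0.0242 * 368 = 8.9056
R = exp(-8.9056)
R = 0.0001

0.0001


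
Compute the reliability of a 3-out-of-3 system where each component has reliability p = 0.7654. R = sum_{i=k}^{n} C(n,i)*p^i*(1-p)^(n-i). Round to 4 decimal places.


k = 3, n = 3, p = 0.7654
i=3: C(3,3)=1 * 0.7654^3 * 0.2346^0 = 0.4484
R = sum of terms = 0.4484

0.4484


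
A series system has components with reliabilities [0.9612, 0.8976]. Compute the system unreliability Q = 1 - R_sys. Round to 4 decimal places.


Components: [0.9612, 0.8976]
After component 1: product = 0.9612
After component 2: product = 0.8628
R_sys = 0.8628
Q = 1 - 0.8628 = 0.1372

0.1372


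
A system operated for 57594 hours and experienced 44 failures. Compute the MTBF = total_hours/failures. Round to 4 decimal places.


total_hours = 57594
failures = 44
MTBF = 57594 / 44
MTBF = 1308.9545

1308.9545


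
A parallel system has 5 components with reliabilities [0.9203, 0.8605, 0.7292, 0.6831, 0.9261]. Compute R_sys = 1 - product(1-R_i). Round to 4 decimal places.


Components: [0.9203, 0.8605, 0.7292, 0.6831, 0.9261]
(1 - 0.9203) = 0.0797, running product = 0.0797
(1 - 0.8605) = 0.1395, running product = 0.0111
(1 - 0.7292) = 0.2708, running product = 0.003
(1 - 0.6831) = 0.3169, running product = 0.001
(1 - 0.9261) = 0.0739, running product = 0.0001
Product of (1-R_i) = 0.0001
R_sys = 1 - 0.0001 = 0.9999

0.9999


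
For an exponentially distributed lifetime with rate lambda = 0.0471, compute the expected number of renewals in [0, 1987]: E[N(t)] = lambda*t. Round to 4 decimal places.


lambda = 0.0471
t = 1987
E[N(t)] = lambda * t
E[N(t)] = 0.0471 * 1987
E[N(t)] = 93.5877

93.5877


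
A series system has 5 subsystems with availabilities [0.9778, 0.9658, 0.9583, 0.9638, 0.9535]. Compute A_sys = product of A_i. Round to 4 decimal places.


Subsystems: [0.9778, 0.9658, 0.9583, 0.9638, 0.9535]
After subsystem 1 (A=0.9778): product = 0.9778
After subsystem 2 (A=0.9658): product = 0.9444
After subsystem 3 (A=0.9583): product = 0.905
After subsystem 4 (A=0.9638): product = 0.8722
After subsystem 5 (A=0.9535): product = 0.8317
A_sys = 0.8317

0.8317


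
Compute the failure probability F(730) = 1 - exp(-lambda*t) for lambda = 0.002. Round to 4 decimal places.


lambda = 0.002, t = 730
lambda * t = 1.46
exp(-1.46) = 0.2322
F(t) = 1 - 0.2322
F(t) = 0.7678

0.7678


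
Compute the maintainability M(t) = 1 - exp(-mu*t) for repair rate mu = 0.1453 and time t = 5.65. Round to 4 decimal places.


mu = 0.1453, t = 5.65
mu * t = 0.1453 * 5.65 = 0.8209
exp(-0.8209) = 0.44
M(t) = 1 - 0.44
M(t) = 0.56

0.56


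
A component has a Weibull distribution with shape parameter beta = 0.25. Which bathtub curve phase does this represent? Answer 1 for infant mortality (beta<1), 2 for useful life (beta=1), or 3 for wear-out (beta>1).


beta = 0.25
Compare beta to 1:
beta < 1 => infant mortality (phase 1)
beta = 1 => useful life (phase 2)
beta > 1 => wear-out (phase 3)
Since beta = 0.25, this is infant mortality (decreasing failure rate)
Phase = 1

1


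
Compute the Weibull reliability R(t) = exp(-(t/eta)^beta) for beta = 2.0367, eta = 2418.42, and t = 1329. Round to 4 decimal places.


beta = 2.0367, eta = 2418.42, t = 1329
t/eta = 1329 / 2418.42 = 0.5495
(t/eta)^beta = 0.5495^2.0367 = 0.2954
R(t) = exp(-0.2954)
R(t) = 0.7442

0.7442


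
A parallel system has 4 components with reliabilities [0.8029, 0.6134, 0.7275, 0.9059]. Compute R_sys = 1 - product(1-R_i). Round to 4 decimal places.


Components: [0.8029, 0.6134, 0.7275, 0.9059]
(1 - 0.8029) = 0.1971, running product = 0.1971
(1 - 0.6134) = 0.3866, running product = 0.0762
(1 - 0.7275) = 0.2725, running product = 0.0208
(1 - 0.9059) = 0.0941, running product = 0.002
Product of (1-R_i) = 0.002
R_sys = 1 - 0.002 = 0.998

0.998


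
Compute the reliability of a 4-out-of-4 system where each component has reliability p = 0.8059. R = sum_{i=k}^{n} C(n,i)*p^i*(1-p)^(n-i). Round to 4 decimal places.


k = 4, n = 4, p = 0.8059
i=4: C(4,4)=1 * 0.8059^4 * 0.1941^0 = 0.4218
R = sum of terms = 0.4218

0.4218


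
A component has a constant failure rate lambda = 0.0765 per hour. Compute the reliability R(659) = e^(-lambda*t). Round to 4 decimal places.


lambda = 0.0765
t = 659
lambda * t = 50.4135
R(t) = e^(-50.4135)
R(t) = 0.0

0.0


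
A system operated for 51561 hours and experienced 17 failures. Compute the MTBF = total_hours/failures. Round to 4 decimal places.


total_hours = 51561
failures = 17
MTBF = 51561 / 17
MTBF = 3033.0

3033.0


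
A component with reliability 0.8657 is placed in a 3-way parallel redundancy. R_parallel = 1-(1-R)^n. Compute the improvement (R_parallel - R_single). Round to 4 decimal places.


R_single = 0.8657, n = 3
1 - R_single = 0.1343
(1 - R_single)^n = 0.1343^3 = 0.0024
R_parallel = 1 - 0.0024 = 0.9976
Improvement = 0.9976 - 0.8657
Improvement = 0.1319

0.1319


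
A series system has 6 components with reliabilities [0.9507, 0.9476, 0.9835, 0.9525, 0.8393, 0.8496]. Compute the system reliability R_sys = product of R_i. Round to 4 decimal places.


Components: [0.9507, 0.9476, 0.9835, 0.9525, 0.8393, 0.8496]
After component 1 (R=0.9507): product = 0.9507
After component 2 (R=0.9476): product = 0.9009
After component 3 (R=0.9835): product = 0.886
After component 4 (R=0.9525): product = 0.8439
After component 5 (R=0.8393): product = 0.7083
After component 6 (R=0.8496): product = 0.6018
R_sys = 0.6018

0.6018


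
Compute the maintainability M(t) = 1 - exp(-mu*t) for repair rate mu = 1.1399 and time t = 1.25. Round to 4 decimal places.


mu = 1.1399, t = 1.25
mu * t = 1.1399 * 1.25 = 1.4249
exp(-1.4249) = 0.2405
M(t) = 1 - 0.2405
M(t) = 0.7595

0.7595


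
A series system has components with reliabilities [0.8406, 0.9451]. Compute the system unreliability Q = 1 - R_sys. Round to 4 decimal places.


Components: [0.8406, 0.9451]
After component 1: product = 0.8406
After component 2: product = 0.7945
R_sys = 0.7945
Q = 1 - 0.7945 = 0.2055

0.2055


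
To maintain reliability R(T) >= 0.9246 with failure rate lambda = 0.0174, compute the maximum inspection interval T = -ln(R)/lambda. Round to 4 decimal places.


R_target = 0.9246
lambda = 0.0174
-ln(0.9246) = 0.0784
T = 0.0784 / 0.0174
T = 4.5054

4.5054


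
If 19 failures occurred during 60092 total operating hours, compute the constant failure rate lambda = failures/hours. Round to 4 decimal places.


failures = 19
total_hours = 60092
lambda = 19 / 60092
lambda = 0.0003

0.0003


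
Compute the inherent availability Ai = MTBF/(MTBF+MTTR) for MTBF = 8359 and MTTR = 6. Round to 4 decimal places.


MTBF = 8359
MTTR = 6
MTBF + MTTR = 8365
Ai = 8359 / 8365
Ai = 0.9993

0.9993


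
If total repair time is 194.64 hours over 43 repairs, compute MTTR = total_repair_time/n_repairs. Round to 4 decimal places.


total_repair_time = 194.64
n_repairs = 43
MTTR = 194.64 / 43
MTTR = 4.5265

4.5265


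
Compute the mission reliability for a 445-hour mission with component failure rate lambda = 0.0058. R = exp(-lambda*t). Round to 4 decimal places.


lambda = 0.0058
mission_time = 445
lambda * t = 0.0058 * 445 = 2.581
R = exp(-2.581)
R = 0.0757

0.0757


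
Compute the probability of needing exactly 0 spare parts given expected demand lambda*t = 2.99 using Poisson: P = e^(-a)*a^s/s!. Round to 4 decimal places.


a = 2.99, s = 0
e^(-a) = e^(-2.99) = 0.0503
a^s = 2.99^0 = 1.0
s! = 1
P = 0.0503 * 1.0 / 1
P = 0.0503

0.0503


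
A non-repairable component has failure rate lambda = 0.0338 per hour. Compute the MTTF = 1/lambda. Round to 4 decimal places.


lambda = 0.0338
MTTF = 1 / 0.0338
MTTF = 29.5858

29.5858


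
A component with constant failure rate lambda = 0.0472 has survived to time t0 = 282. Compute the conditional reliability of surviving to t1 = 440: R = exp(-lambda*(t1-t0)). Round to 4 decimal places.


lambda = 0.0472
t0 = 282, t1 = 440
t1 - t0 = 158
lambda * (t1-t0) = 0.0472 * 158 = 7.4576
R = exp(-7.4576)
R = 0.0006

0.0006


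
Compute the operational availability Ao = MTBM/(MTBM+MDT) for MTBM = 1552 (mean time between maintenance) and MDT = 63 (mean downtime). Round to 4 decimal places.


MTBM = 1552
MDT = 63
MTBM + MDT = 1615
Ao = 1552 / 1615
Ao = 0.961

0.961


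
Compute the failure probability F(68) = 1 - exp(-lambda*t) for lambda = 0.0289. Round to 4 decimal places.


lambda = 0.0289, t = 68
lambda * t = 1.9652
exp(-1.9652) = 0.1401
F(t) = 1 - 0.1401
F(t) = 0.8599

0.8599


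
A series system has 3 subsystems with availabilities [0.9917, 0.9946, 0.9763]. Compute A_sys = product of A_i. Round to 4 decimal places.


Subsystems: [0.9917, 0.9946, 0.9763]
After subsystem 1 (A=0.9917): product = 0.9917
After subsystem 2 (A=0.9946): product = 0.9863
After subsystem 3 (A=0.9763): product = 0.963
A_sys = 0.963

0.963


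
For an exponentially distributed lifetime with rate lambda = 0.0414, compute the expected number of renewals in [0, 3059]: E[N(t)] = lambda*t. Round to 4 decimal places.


lambda = 0.0414
t = 3059
E[N(t)] = lambda * t
E[N(t)] = 0.0414 * 3059
E[N(t)] = 126.6426

126.6426


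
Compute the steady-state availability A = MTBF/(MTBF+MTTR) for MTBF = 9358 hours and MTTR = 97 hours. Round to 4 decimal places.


MTBF = 9358
MTTR = 97
MTBF + MTTR = 9455
A = 9358 / 9455
A = 0.9897

0.9897


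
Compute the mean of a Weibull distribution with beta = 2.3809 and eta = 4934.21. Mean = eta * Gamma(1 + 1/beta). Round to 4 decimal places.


beta = 2.3809, eta = 4934.21
1/beta = 0.42
1 + 1/beta = 1.42
Gamma(1.42) = 0.8864
Mean = 4934.21 * 0.8864
Mean = 4373.4639

4373.4639


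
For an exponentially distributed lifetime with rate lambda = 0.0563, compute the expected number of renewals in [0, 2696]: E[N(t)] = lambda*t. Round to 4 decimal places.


lambda = 0.0563
t = 2696
E[N(t)] = lambda * t
E[N(t)] = 0.0563 * 2696
E[N(t)] = 151.7848

151.7848


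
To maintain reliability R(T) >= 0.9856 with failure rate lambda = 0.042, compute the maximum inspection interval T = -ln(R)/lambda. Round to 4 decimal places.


R_target = 0.9856
lambda = 0.042
-ln(0.9856) = 0.0145
T = 0.0145 / 0.042
T = 0.3453

0.3453


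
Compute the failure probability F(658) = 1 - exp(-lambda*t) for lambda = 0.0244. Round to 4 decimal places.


lambda = 0.0244, t = 658
lambda * t = 16.0552
exp(-16.0552) = 0.0
F(t) = 1 - 0.0
F(t) = 1.0

1.0


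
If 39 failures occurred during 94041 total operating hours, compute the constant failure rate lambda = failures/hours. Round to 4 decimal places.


failures = 39
total_hours = 94041
lambda = 39 / 94041
lambda = 0.0004

0.0004


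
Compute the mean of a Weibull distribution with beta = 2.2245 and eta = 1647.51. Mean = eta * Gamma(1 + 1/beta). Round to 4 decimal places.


beta = 2.2245, eta = 1647.51
1/beta = 0.4495
1 + 1/beta = 1.4495
Gamma(1.4495) = 0.8857
Mean = 1647.51 * 0.8857
Mean = 1459.1437

1459.1437


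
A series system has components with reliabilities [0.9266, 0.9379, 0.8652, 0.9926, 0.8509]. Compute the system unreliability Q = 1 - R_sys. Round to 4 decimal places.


Components: [0.9266, 0.9379, 0.8652, 0.9926, 0.8509]
After component 1: product = 0.9266
After component 2: product = 0.8691
After component 3: product = 0.7519
After component 4: product = 0.7463
After component 5: product = 0.6351
R_sys = 0.6351
Q = 1 - 0.6351 = 0.3649

0.3649


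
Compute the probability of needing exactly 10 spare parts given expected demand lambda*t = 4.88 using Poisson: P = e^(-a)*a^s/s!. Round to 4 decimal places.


a = 4.88, s = 10
e^(-a) = e^(-4.88) = 0.0076
a^s = 4.88^10 = 7659461.1911
s! = 3628800
P = 0.0076 * 7659461.1911 / 3628800
P = 0.016

0.016


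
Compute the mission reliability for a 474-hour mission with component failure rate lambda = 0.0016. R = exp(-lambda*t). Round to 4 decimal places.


lambda = 0.0016
mission_time = 474
lambda * t = 0.0016 * 474 = 0.7584
R = exp(-0.7584)
R = 0.4684

0.4684


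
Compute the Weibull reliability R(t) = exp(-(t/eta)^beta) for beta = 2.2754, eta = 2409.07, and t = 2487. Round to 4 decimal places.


beta = 2.2754, eta = 2409.07, t = 2487
t/eta = 2487 / 2409.07 = 1.0323
(t/eta)^beta = 1.0323^2.2754 = 1.0751
R(t) = exp(-1.0751)
R(t) = 0.3413

0.3413


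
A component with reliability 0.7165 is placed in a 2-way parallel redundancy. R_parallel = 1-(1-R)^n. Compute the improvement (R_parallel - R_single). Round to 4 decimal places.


R_single = 0.7165, n = 2
1 - R_single = 0.2835
(1 - R_single)^n = 0.2835^2 = 0.0804
R_parallel = 1 - 0.0804 = 0.9196
Improvement = 0.9196 - 0.7165
Improvement = 0.2031

0.2031


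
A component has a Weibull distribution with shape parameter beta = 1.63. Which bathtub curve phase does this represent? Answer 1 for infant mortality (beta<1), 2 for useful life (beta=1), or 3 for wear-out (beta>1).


beta = 1.63
Compare beta to 1:
beta < 1 => infant mortality (phase 1)
beta = 1 => useful life (phase 2)
beta > 1 => wear-out (phase 3)
Since beta = 1.63, this is wear-out (increasing failure rate)
Phase = 3

3


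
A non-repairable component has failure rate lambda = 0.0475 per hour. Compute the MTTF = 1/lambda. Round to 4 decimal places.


lambda = 0.0475
MTTF = 1 / 0.0475
MTTF = 21.0526

21.0526


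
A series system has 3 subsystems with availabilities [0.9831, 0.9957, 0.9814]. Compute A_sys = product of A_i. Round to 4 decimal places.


Subsystems: [0.9831, 0.9957, 0.9814]
After subsystem 1 (A=0.9831): product = 0.9831
After subsystem 2 (A=0.9957): product = 0.9789
After subsystem 3 (A=0.9814): product = 0.9607
A_sys = 0.9607

0.9607


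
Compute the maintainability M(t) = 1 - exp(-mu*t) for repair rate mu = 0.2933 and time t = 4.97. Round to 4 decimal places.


mu = 0.2933, t = 4.97
mu * t = 0.2933 * 4.97 = 1.4577
exp(-1.4577) = 0.2328
M(t) = 1 - 0.2328
M(t) = 0.7672

0.7672


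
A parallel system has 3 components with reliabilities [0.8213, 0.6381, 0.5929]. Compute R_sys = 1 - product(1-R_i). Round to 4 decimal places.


Components: [0.8213, 0.6381, 0.5929]
(1 - 0.8213) = 0.1787, running product = 0.1787
(1 - 0.6381) = 0.3619, running product = 0.0647
(1 - 0.5929) = 0.4071, running product = 0.0263
Product of (1-R_i) = 0.0263
R_sys = 1 - 0.0263 = 0.9737

0.9737


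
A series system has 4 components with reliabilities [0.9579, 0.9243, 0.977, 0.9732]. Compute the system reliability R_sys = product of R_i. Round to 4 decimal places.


Components: [0.9579, 0.9243, 0.977, 0.9732]
After component 1 (R=0.9579): product = 0.9579
After component 2 (R=0.9243): product = 0.8854
After component 3 (R=0.977): product = 0.865
After component 4 (R=0.9732): product = 0.8418
R_sys = 0.8418

0.8418


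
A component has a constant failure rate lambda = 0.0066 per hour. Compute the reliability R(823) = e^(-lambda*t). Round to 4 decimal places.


lambda = 0.0066
t = 823
lambda * t = 5.4318
R(t) = e^(-5.4318)
R(t) = 0.0044

0.0044


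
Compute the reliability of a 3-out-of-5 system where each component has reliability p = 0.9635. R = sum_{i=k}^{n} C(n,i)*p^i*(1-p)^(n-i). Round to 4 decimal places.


k = 3, n = 5, p = 0.9635
i=3: C(5,3)=10 * 0.9635^3 * 0.0365^2 = 0.0119
i=4: C(5,4)=5 * 0.9635^4 * 0.0365^1 = 0.1573
i=5: C(5,5)=1 * 0.9635^5 * 0.0365^0 = 0.8303
R = sum of terms = 0.9995

0.9995


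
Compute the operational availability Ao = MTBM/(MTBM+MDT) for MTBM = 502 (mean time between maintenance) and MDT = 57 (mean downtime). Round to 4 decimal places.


MTBM = 502
MDT = 57
MTBM + MDT = 559
Ao = 502 / 559
Ao = 0.898

0.898


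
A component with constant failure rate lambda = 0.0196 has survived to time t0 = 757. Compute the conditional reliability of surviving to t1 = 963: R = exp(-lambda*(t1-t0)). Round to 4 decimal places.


lambda = 0.0196
t0 = 757, t1 = 963
t1 - t0 = 206
lambda * (t1-t0) = 0.0196 * 206 = 4.0376
R = exp(-4.0376)
R = 0.0176

0.0176


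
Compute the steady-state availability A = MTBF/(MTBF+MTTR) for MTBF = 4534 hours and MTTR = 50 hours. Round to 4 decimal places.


MTBF = 4534
MTTR = 50
MTBF + MTTR = 4584
A = 4534 / 4584
A = 0.9891

0.9891


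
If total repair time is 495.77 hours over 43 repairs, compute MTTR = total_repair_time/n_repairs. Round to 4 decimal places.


total_repair_time = 495.77
n_repairs = 43
MTTR = 495.77 / 43
MTTR = 11.5295

11.5295


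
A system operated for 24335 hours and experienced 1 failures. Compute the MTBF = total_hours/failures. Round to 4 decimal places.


total_hours = 24335
failures = 1
MTBF = 24335 / 1
MTBF = 24335.0

24335.0


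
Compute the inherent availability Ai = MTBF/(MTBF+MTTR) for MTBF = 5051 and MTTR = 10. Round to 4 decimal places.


MTBF = 5051
MTTR = 10
MTBF + MTTR = 5061
Ai = 5051 / 5061
Ai = 0.998

0.998


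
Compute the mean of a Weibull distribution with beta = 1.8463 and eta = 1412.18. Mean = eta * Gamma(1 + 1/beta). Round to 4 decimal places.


beta = 1.8463, eta = 1412.18
1/beta = 0.5416
1 + 1/beta = 1.5416
Gamma(1.5416) = 0.8883
Mean = 1412.18 * 0.8883
Mean = 1254.4174

1254.4174


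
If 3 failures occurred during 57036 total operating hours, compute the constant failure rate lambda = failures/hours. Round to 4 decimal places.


failures = 3
total_hours = 57036
lambda = 3 / 57036
lambda = 0.0001

0.0001


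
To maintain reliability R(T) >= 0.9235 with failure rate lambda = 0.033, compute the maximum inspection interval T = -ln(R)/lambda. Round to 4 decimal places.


R_target = 0.9235
lambda = 0.033
-ln(0.9235) = 0.0796
T = 0.0796 / 0.033
T = 2.4117

2.4117


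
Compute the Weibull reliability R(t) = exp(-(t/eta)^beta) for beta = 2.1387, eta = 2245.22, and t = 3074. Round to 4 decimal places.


beta = 2.1387, eta = 2245.22, t = 3074
t/eta = 3074 / 2245.22 = 1.3691
(t/eta)^beta = 1.3691^2.1387 = 1.958
R(t) = exp(-1.958)
R(t) = 0.1411

0.1411


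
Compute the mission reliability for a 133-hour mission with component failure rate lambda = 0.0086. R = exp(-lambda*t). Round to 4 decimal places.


lambda = 0.0086
mission_time = 133
lambda * t = 0.0086 * 133 = 1.1438
R = exp(-1.1438)
R = 0.3186

0.3186


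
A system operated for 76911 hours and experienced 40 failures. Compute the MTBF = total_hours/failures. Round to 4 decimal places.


total_hours = 76911
failures = 40
MTBF = 76911 / 40
MTBF = 1922.775

1922.775


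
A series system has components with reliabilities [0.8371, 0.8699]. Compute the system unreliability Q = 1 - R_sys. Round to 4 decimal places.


Components: [0.8371, 0.8699]
After component 1: product = 0.8371
After component 2: product = 0.7282
R_sys = 0.7282
Q = 1 - 0.7282 = 0.2718

0.2718


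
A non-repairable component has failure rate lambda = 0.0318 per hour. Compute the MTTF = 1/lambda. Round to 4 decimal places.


lambda = 0.0318
MTTF = 1 / 0.0318
MTTF = 31.4465

31.4465


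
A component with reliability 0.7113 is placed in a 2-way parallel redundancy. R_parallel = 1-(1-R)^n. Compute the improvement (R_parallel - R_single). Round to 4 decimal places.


R_single = 0.7113, n = 2
1 - R_single = 0.2887
(1 - R_single)^n = 0.2887^2 = 0.0833
R_parallel = 1 - 0.0833 = 0.9167
Improvement = 0.9167 - 0.7113
Improvement = 0.2054

0.2054


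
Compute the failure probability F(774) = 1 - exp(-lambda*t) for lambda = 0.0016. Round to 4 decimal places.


lambda = 0.0016, t = 774
lambda * t = 1.2384
exp(-1.2384) = 0.2898
F(t) = 1 - 0.2898
F(t) = 0.7102

0.7102


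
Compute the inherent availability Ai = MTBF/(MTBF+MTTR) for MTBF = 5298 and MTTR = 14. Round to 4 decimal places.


MTBF = 5298
MTTR = 14
MTBF + MTTR = 5312
Ai = 5298 / 5312
Ai = 0.9974

0.9974


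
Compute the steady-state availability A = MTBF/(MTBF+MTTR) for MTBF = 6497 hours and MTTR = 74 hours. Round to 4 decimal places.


MTBF = 6497
MTTR = 74
MTBF + MTTR = 6571
A = 6497 / 6571
A = 0.9887

0.9887


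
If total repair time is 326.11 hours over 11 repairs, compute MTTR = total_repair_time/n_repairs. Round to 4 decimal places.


total_repair_time = 326.11
n_repairs = 11
MTTR = 326.11 / 11
MTTR = 29.6464

29.6464


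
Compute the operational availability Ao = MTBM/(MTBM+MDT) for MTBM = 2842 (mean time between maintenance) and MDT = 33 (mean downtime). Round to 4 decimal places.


MTBM = 2842
MDT = 33
MTBM + MDT = 2875
Ao = 2842 / 2875
Ao = 0.9885

0.9885


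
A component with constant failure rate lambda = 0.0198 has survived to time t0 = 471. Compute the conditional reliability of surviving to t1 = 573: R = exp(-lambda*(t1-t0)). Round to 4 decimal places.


lambda = 0.0198
t0 = 471, t1 = 573
t1 - t0 = 102
lambda * (t1-t0) = 0.0198 * 102 = 2.0196
R = exp(-2.0196)
R = 0.1327

0.1327


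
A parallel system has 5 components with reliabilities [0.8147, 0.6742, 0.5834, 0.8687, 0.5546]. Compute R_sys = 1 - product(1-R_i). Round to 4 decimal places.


Components: [0.8147, 0.6742, 0.5834, 0.8687, 0.5546]
(1 - 0.8147) = 0.1853, running product = 0.1853
(1 - 0.6742) = 0.3258, running product = 0.0604
(1 - 0.5834) = 0.4166, running product = 0.0252
(1 - 0.8687) = 0.1313, running product = 0.0033
(1 - 0.5546) = 0.4454, running product = 0.0015
Product of (1-R_i) = 0.0015
R_sys = 1 - 0.0015 = 0.9985

0.9985


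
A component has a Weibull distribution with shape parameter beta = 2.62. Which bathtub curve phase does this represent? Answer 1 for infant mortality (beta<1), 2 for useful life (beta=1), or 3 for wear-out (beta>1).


beta = 2.62
Compare beta to 1:
beta < 1 => infant mortality (phase 1)
beta = 1 => useful life (phase 2)
beta > 1 => wear-out (phase 3)
Since beta = 2.62, this is wear-out (increasing failure rate)
Phase = 3

3
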